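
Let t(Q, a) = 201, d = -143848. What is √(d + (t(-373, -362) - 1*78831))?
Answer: I*√222478 ≈ 471.68*I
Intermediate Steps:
√(d + (t(-373, -362) - 1*78831)) = √(-143848 + (201 - 1*78831)) = √(-143848 + (201 - 78831)) = √(-143848 - 78630) = √(-222478) = I*√222478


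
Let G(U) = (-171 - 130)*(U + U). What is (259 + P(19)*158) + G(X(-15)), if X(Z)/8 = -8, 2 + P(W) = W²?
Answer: 95509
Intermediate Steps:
P(W) = -2 + W²
X(Z) = -64 (X(Z) = 8*(-8) = -64)
G(U) = -602*U
(259 + P(19)*158) + G(X(-15)) = (259 + (-2 + 19²)*158) - 602*(-64) = (259 + (-2 + 361)*158) + 38528 = (259 + 359*158) + 38528 = (259 + 56722) + 38528 = 56981 + 38528 = 95509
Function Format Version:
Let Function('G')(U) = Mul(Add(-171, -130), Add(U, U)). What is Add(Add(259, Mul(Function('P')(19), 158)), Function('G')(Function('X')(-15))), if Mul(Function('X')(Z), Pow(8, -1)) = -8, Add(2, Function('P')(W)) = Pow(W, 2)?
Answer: 95509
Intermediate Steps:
Function('P')(W) = Add(-2, Pow(W, 2))
Function('X')(Z) = -64 (Function('X')(Z) = Mul(8, -8) = -64)
Function('G')(U) = Mul(-602, U) (Function('G')(U) = Mul(-301, Mul(2, U)) = Mul(-602, U))
Add(Add(259, Mul(Function('P')(19), 158)), Function('G')(Function('X')(-15))) = Add(Add(259, Mul(Add(-2, Pow(19, 2)), 158)), Mul(-602, -64)) = Add(Add(259, Mul(Add(-2, 361), 158)), 38528) = Add(Add(259, Mul(359, 158)), 38528) = Add(Add(259, 56722), 38528) = Add(56981, 38528) = 95509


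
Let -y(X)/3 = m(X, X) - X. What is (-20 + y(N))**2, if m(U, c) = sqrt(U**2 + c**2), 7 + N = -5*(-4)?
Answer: 3403 - 1482*sqrt(2) ≈ 1307.1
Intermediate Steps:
N = 13 (N = -7 - 5*(-4) = -7 + 20 = 13)
y(X) = 3*X - 3*sqrt(2)*sqrt(X**2) (y(X) = -3*(sqrt(X**2 + X**2) - X) = -3*(sqrt(2*X**2) - X) = -3*(sqrt(2)*sqrt(X**2) - X) = -3*(-X + sqrt(2)*sqrt(X**2)) = 3*X - 3*sqrt(2)*sqrt(X**2))
(-20 + y(N))**2 = (-20 + (3*13 - 3*sqrt(2)*sqrt(13**2)))**2 = (-20 + (39 - 3*sqrt(2)*sqrt(169)))**2 = (-20 + (39 - 3*sqrt(2)*13))**2 = (-20 + (39 - 39*sqrt(2)))**2 = (19 - 39*sqrt(2))**2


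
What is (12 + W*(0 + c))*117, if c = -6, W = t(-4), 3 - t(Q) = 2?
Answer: 702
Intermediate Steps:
t(Q) = 1 (t(Q) = 3 - 1*2 = 3 - 2 = 1)
W = 1
(12 + W*(0 + c))*117 = (12 + 1*(0 - 6))*117 = (12 + 1*(-6))*117 = (12 - 6)*117 = 6*117 = 702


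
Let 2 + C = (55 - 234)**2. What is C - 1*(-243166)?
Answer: 275205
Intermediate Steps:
C = 32039 (C = -2 + (55 - 234)**2 = -2 + (-179)**2 = -2 + 32041 = 32039)
C - 1*(-243166) = 32039 - 1*(-243166) = 32039 + 243166 = 275205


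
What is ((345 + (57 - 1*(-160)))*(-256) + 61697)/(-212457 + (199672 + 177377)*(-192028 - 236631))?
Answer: 82175/161625659748 ≈ 5.0843e-7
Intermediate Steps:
((345 + (57 - 1*(-160)))*(-256) + 61697)/(-212457 + (199672 + 177377)*(-192028 - 236631)) = ((345 + (57 + 160))*(-256) + 61697)/(-212457 + 377049*(-428659)) = ((345 + 217)*(-256) + 61697)/(-212457 - 161625447291) = (562*(-256) + 61697)/(-161625659748) = (-143872 + 61697)*(-1/161625659748) = -82175*(-1/161625659748) = 82175/161625659748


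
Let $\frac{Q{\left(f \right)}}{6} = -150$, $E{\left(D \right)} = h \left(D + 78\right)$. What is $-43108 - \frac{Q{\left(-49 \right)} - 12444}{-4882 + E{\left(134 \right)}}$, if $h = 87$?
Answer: $- \frac{292308676}{6781} \approx -43107.0$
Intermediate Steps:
$E{\left(D \right)} = 6786 + 87 D$ ($E{\left(D \right)} = 87 \left(D + 78\right) = 87 \left(78 + D\right) = 6786 + 87 D$)
$Q{\left(f \right)} = -900$ ($Q{\left(f \right)} = 6 \left(-150\right) = -900$)
$-43108 - \frac{Q{\left(-49 \right)} - 12444}{-4882 + E{\left(134 \right)}} = -43108 - \frac{-900 - 12444}{-4882 + \left(6786 + 87 \cdot 134\right)} = -43108 - - \frac{13344}{-4882 + \left(6786 + 11658\right)} = -43108 - - \frac{13344}{-4882 + 18444} = -43108 - - \frac{13344}{13562} = -43108 - \left(-13344\right) \frac{1}{13562} = -43108 - - \frac{6672}{6781} = -43108 + \frac{6672}{6781} = - \frac{292308676}{6781}$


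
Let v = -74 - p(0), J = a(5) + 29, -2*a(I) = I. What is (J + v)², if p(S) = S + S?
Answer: 9025/4 ≈ 2256.3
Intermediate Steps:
p(S) = 2*S
a(I) = -I/2
J = 53/2 (J = -½*5 + 29 = -5/2 + 29 = 53/2 ≈ 26.500)
v = -74 (v = -74 - 2*0 = -74 - 1*0 = -74 + 0 = -74)
(J + v)² = (53/2 - 74)² = (-95/2)² = 9025/4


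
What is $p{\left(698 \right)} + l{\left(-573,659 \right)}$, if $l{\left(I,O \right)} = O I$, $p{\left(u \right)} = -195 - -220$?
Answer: $-377582$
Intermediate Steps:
$p{\left(u \right)} = 25$ ($p{\left(u \right)} = -195 + 220 = 25$)
$l{\left(I,O \right)} = I O$
$p{\left(698 \right)} + l{\left(-573,659 \right)} = 25 - 377607 = -377582$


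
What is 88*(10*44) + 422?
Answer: 39142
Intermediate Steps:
88*(10*44) + 422 = 88*440 + 422 = 38720 + 422 = 39142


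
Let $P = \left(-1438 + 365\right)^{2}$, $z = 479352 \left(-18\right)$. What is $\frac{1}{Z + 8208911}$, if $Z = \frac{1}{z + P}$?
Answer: $\frac{7477007}{61378085009376} \approx 1.2182 \cdot 10^{-7}$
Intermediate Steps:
$z = -8628336$
$P = 1151329$ ($P = \left(-1073\right)^{2} = 1151329$)
$Z = - \frac{1}{7477007}$ ($Z = \frac{1}{-8628336 + 1151329} = \frac{1}{-7477007} = - \frac{1}{7477007} \approx -1.3374 \cdot 10^{-7}$)
$\frac{1}{Z + 8208911} = \frac{1}{- \frac{1}{7477007} + 8208911} = \frac{1}{\frac{61378085009376}{7477007}} = \frac{7477007}{61378085009376}$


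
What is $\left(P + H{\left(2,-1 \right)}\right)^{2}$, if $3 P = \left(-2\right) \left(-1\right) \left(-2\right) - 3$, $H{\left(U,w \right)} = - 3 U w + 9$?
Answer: $\frac{1444}{9} \approx 160.44$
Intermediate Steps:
$H{\left(U,w \right)} = 9 - 3 U w$ ($H{\left(U,w \right)} = - 3 U w + 9 = 9 - 3 U w$)
$P = - \frac{7}{3}$ ($P = \frac{\left(-2\right) \left(-1\right) \left(-2\right) - 3}{3} = \frac{2 \left(-2\right) - 3}{3} = \frac{-4 - 3}{3} = \frac{1}{3} \left(-7\right) = - \frac{7}{3} \approx -2.3333$)
$\left(P + H{\left(2,-1 \right)}\right)^{2} = \left(- \frac{7}{3} + \left(9 - 6 \left(-1\right)\right)\right)^{2} = \left(- \frac{7}{3} + \left(9 + 6\right)\right)^{2} = \left(- \frac{7}{3} + 15\right)^{2} = \left(\frac{38}{3}\right)^{2} = \frac{1444}{9}$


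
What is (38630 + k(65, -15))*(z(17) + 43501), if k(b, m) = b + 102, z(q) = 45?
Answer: 1689454162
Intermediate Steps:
k(b, m) = 102 + b
(38630 + k(65, -15))*(z(17) + 43501) = (38630 + (102 + 65))*(45 + 43501) = (38630 + 167)*43546 = 38797*43546 = 1689454162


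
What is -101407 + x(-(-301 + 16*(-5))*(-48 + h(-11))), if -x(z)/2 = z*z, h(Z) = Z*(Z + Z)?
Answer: -10926660199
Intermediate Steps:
h(Z) = 2*Z² (h(Z) = Z*(2*Z) = 2*Z²)
x(z) = -2*z² (x(z) = -2*z*z = -2*z²)
-101407 + x(-(-301 + 16*(-5))*(-48 + h(-11))) = -101407 - 2*(-301 + 16*(-5))²*(-48 + 2*(-11)²)² = -101407 - 2*(-301 - 80)²*(-48 + 2*121)² = -101407 - 2*145161*(-48 + 242)² = -101407 - 2*(-(-381)*194)² = -101407 - 2*(-1*(-73914))² = -101407 - 2*73914² = -101407 - 2*5463279396 = -101407 - 10926558792 = -10926660199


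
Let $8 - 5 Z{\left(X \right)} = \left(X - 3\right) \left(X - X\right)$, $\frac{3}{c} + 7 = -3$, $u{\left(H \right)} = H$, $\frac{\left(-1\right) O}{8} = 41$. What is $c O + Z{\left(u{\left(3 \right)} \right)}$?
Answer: $100$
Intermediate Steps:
$O = -328$ ($O = \left(-8\right) 41 = -328$)
$c = - \frac{3}{10}$ ($c = \frac{3}{-7 - 3} = \frac{3}{-10} = 3 \left(- \frac{1}{10}\right) = - \frac{3}{10} \approx -0.3$)
$Z{\left(X \right)} = \frac{8}{5}$ ($Z{\left(X \right)} = \frac{8}{5} - \frac{\left(X - 3\right) \left(X - X\right)}{5} = \frac{8}{5} - \frac{\left(-3 + X\right) 0}{5} = \frac{8}{5} - 0 = \frac{8}{5} + 0 = \frac{8}{5}$)
$c O + Z{\left(u{\left(3 \right)} \right)} = \left(- \frac{3}{10}\right) \left(-328\right) + \frac{8}{5} = \frac{492}{5} + \frac{8}{5} = 100$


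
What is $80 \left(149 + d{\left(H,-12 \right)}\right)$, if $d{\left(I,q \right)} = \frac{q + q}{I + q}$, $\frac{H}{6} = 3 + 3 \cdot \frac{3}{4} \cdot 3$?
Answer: $\frac{368240}{31} \approx 11879.0$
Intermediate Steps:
$H = \frac{117}{2}$ ($H = 6 \left(3 + 3 \cdot \frac{3}{4} \cdot 3\right) = 6 \left(3 + \frac{9}{4} \cdot 3\right) = 6 \left(3 + \frac{27}{4}\right) = 6 \cdot \frac{39}{4} = \frac{117}{2} \approx 58.5$)
$d{\left(I,q \right)} = \frac{2 q}{I + q}$
$80 \left(149 + d{\left(H,-12 \right)}\right) = 80 \left(149 + 2 \left(-12\right) \frac{1}{\frac{117}{2} - 12}\right) = 80 \left(149 + 2 \left(-12\right) \frac{1}{\frac{93}{2}}\right) = 80 \left(149 + 2 \left(-12\right) \frac{2}{93}\right) = 80 \left(149 - \frac{16}{31}\right) = 80 \cdot \frac{4603}{31} = \frac{368240}{31}$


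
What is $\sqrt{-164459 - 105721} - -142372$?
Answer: $142372 + 6 i \sqrt{7505} \approx 1.4237 \cdot 10^{5} + 519.79 i$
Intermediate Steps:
$\sqrt{-164459 - 105721} - -142372 = \sqrt{-270180} + 142372 = 6 i \sqrt{7505} + 142372 = 142372 + 6 i \sqrt{7505}$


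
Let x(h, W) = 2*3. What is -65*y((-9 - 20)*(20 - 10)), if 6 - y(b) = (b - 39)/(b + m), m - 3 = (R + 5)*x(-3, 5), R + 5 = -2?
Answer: -7325/23 ≈ -318.48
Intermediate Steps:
x(h, W) = 6
R = -7 (R = -5 - 2 = -7)
m = -9 (m = 3 + (-7 + 5)*6 = 3 - 2*6 = 3 - 12 = -9)
y(b) = 6 - (-39 + b)/(-9 + b) (y(b) = 6 - (b - 39)/(b - 9) = 6 - (-39 + b)/(-9 + b))
-65*y((-9 - 20)*(20 - 10)) = -325*(-3 + (-9 - 20)*(20 - 10))/(-9 + (-9 - 20)*(20 - 10)) = -325*(-3 - 29*10)/(-9 - 29*10) = -325*(-3 - 290)/(-9 - 290) = -325*(-293)/(-299) = -325*(-1)*(-293)/299 = -65*1465/299 = -7325/23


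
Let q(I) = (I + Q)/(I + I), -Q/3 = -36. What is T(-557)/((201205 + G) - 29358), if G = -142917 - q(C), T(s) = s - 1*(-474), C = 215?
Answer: -35690/12439577 ≈ -0.0028691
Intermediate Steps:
Q = 108 (Q = -3*(-36) = 108)
q(I) = (108 + I)/(2*I) (q(I) = (I + 108)/(I + I) = (108 + I)/((2*I)) = (108 + I)*(1/(2*I)) = (108 + I)/(2*I))
T(s) = 474 + s (T(s) = s + 474 = 474 + s)
G = -61454633/430 (G = -142917 - (108 + 215)/(2*215) = -142917 - 323/(2*215) = -142917 - 1*323/430 = -142917 - 323/430 = -61454633/430 ≈ -1.4292e+5)
T(-557)/((201205 + G) - 29358) = (474 - 557)/((201205 - 61454633/430) - 29358) = -83/(25063517/430 - 29358) = -83/12439577/430 = -83*430/12439577 = -35690/12439577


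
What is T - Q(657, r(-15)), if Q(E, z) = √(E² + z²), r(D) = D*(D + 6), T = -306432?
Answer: -306432 - 9*√5554 ≈ -3.0710e+5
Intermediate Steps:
r(D) = D*(6 + D)
T - Q(657, r(-15)) = -306432 - √(657² + (-15*(6 - 15))²) = -306432 - √(431649 + (-15*(-9))²) = -306432 - √(431649 + 135²) = -306432 - √(431649 + 18225) = -306432 - √449874 = -306432 - 9*√5554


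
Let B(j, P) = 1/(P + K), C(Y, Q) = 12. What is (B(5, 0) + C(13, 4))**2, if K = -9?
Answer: 11449/81 ≈ 141.35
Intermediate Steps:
B(j, P) = 1/(-9 + P) (B(j, P) = 1/(P - 9) = 1/(-9 + P))
(B(5, 0) + C(13, 4))**2 = (1/(-9 + 0) + 12)**2 = (1/(-9) + 12)**2 = (-1/9 + 12)**2 = (107/9)**2 = 11449/81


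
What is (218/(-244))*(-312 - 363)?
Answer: 73575/122 ≈ 603.07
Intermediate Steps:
(218/(-244))*(-312 - 363) = (218*(-1/244))*(-675) = -109/122*(-675) = 73575/122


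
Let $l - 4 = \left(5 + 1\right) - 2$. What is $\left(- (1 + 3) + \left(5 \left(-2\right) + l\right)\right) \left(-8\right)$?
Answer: $48$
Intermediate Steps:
$l = 8$ ($l = 4 + \left(\left(5 + 1\right) - 2\right) = 4 + \left(6 - 2\right) = 4 + 4 = 8$)
$\left(- (1 + 3) + \left(5 \left(-2\right) + l\right)\right) \left(-8\right) = \left(- (1 + 3) + \left(5 \left(-2\right) + 8\right)\right) \left(-8\right) = \left(\left(-1\right) 4 + \left(-10 + 8\right)\right) \left(-8\right) = \left(-4 - 2\right) \left(-8\right) = \left(-6\right) \left(-8\right) = 48$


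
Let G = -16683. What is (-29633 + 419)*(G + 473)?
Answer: 473558940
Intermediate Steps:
(-29633 + 419)*(G + 473) = (-29633 + 419)*(-16683 + 473) = -29214*(-16210) = 473558940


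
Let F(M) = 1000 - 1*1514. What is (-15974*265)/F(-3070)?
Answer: 2116555/257 ≈ 8235.6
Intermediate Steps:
F(M) = -514 (F(M) = 1000 - 1514 = -514)
(-15974*265)/F(-3070) = -15974*265/(-514) = -4233110*(-1/514) = 2116555/257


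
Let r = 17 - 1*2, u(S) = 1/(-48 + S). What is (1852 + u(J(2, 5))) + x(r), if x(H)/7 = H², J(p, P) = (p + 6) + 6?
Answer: 116517/34 ≈ 3427.0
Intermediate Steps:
J(p, P) = 12 + p (J(p, P) = (6 + p) + 6 = 12 + p)
r = 15 (r = 17 - 2 = 15)
x(H) = 7*H²
(1852 + u(J(2, 5))) + x(r) = (1852 + 1/(-48 + (12 + 2))) + 7*15² = (1852 + 1/(-48 + 14)) + 7*225 = (1852 + 1/(-34)) + 1575 = (1852 - 1/34) + 1575 = 62967/34 + 1575 = 116517/34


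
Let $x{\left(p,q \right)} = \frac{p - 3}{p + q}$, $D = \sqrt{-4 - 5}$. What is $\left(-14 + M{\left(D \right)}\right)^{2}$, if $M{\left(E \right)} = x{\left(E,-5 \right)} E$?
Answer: $\frac{51145}{289} - \frac{16488 i}{289} \approx 176.97 - 57.052 i$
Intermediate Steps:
$D = 3 i$ ($D = \sqrt{-9} = 3 i \approx 3.0 i$)
$x{\left(p,q \right)} = \frac{-3 + p}{p + q}$
$M{\left(E \right)} = \frac{E \left(-3 + E\right)}{-5 + E}$ ($M{\left(E \right)} = \frac{-3 + E}{E - 5} E = \frac{-3 + E}{-5 + E} E = \frac{E \left(-3 + E\right)}{-5 + E}$)
$\left(-14 + M{\left(D \right)}\right)^{2} = \left(-14 + \frac{3 i \left(-3 + 3 i\right)}{-5 + 3 i}\right)^{2} = \left(-14 + 3 i \frac{-5 - 3 i}{34} \left(-3 + 3 i\right)\right)^{2} = \left(-14 + \frac{3 i \left(-5 - 3 i\right) \left(-3 + 3 i\right)}{34}\right)^{2}$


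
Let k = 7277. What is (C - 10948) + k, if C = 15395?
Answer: 11724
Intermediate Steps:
(C - 10948) + k = (15395 - 10948) + 7277 = 4447 + 7277 = 11724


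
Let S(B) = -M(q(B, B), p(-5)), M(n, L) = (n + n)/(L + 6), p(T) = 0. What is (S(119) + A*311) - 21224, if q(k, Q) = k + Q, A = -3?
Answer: -66709/3 ≈ -22236.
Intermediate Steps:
q(k, Q) = Q + k
M(n, L) = 2*n/(6 + L) (M(n, L) = (2*n)/(6 + L) = 2*n/(6 + L))
S(B) = -2*B/3 (S(B) = -2*(B + B)/(6 + 0) = -2*2*B/6 = -2*B/3)
(S(119) + A*311) - 21224 = (-⅔*119 - 3*311) - 21224 = (-238/3 - 933) - 21224 = -3037/3 - 21224 = -66709/3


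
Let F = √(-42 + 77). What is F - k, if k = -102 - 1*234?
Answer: 336 + √35 ≈ 341.92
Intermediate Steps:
k = -336 (k = -102 - 234 = -336)
F = √35 ≈ 5.9161
F - k = √35 - 1*(-336) = √35 + 336 = 336 + √35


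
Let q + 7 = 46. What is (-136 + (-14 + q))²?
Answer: 12321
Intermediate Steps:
q = 39 (q = -7 + 46 = 39)
(-136 + (-14 + q))² = (-136 + (-14 + 39))² = (-136 + 25)² = (-111)² = 12321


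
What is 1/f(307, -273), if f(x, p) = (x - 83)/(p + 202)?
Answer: -71/224 ≈ -0.31696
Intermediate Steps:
f(x, p) = (-83 + x)/(202 + p)
1/f(307, -273) = 1/((-83 + 307)/(202 - 273)) = 1/(224/(-71)) = 1/(-1/71*224) = 1/(-224/71) = -71/224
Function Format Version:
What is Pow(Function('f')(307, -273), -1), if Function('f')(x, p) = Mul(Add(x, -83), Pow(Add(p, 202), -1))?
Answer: Rational(-71, 224) ≈ -0.31696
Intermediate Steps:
Function('f')(x, p) = Mul(Pow(Add(202, p), -1), Add(-83, x)) (Function('f')(x, p) = Mul(Add(-83, x), Pow(Add(202, p), -1)) = Mul(Pow(Add(202, p), -1), Add(-83, x)))
Pow(Function('f')(307, -273), -1) = Pow(Mul(Pow(Add(202, -273), -1), Add(-83, 307)), -1) = Pow(Mul(Pow(-71, -1), 224), -1) = Pow(Mul(Rational(-1, 71), 224), -1) = Pow(Rational(-224, 71), -1) = Rational(-71, 224)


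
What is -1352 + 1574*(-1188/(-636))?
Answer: 84170/53 ≈ 1588.1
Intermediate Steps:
-1352 + 1574*(-1188/(-636)) = -1352 + 1574*(-1188*(-1/636)) = -1352 + 1574*(99/53) = -1352 + 155826/53 = 84170/53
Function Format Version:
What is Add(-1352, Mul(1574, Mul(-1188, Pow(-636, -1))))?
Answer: Rational(84170, 53) ≈ 1588.1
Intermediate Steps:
Add(-1352, Mul(1574, Mul(-1188, Pow(-636, -1)))) = Add(-1352, Mul(1574, Mul(-1188, Rational(-1, 636)))) = Add(-1352, Mul(1574, Rational(99, 53))) = Add(-1352, Rational(155826, 53)) = Rational(84170, 53)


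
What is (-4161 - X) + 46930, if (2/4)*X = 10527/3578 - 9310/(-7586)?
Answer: 290160035112/6785677 ≈ 42761.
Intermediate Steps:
X = 56584501/6785677 (X = 2*(10527/3578 - 9310/(-7586)) = 2*(10527*(1/3578) - 9310*(-1/7586)) = 2*(10527/3578 + 4655/3793) = 2*(56584501/13571354) = 56584501/6785677 ≈ 8.3388)
(-4161 - X) + 46930 = (-4161 - 1*56584501/6785677) + 46930 = (-4161 - 56584501/6785677) + 46930 = -28291786498/6785677 + 46930 = 290160035112/6785677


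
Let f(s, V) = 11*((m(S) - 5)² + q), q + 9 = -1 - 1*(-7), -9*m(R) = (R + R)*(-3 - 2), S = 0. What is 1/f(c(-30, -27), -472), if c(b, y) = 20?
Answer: 1/242 ≈ 0.0041322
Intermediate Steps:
m(R) = 10*R/9 (m(R) = -(R + R)*(-3 - 2)/9 = -2*R*(-5)/9 = -(-10)*R/9 = 10*R/9)
q = -3 (q = -9 + (-1 - 1*(-7)) = -9 + (-1 + 7) = -9 + 6 = -3)
f(s, V) = 242 (f(s, V) = 11*(((10/9)*0 - 5)² - 3) = 11*((0 - 5)² - 3) = 11*((-5)² - 3) = 11*(25 - 3) = 11*22 = 242)
1/f(c(-30, -27), -472) = 1/242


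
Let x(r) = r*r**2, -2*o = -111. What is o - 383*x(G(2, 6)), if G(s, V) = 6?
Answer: -165345/2 ≈ -82673.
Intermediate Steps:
o = 111/2 (o = -1/2*(-111) = 111/2 ≈ 55.500)
x(r) = r**3
o - 383*x(G(2, 6)) = 111/2 - 383*6**3 = 111/2 - 383*216 = 111/2 - 82728 = -165345/2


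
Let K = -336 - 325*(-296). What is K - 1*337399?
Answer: -241535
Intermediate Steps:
K = 95864 (K = -336 + 96200 = 95864)
K - 1*337399 = 95864 - 1*337399 = 95864 - 337399 = -241535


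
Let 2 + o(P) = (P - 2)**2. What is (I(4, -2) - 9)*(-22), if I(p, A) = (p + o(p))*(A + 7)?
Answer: -462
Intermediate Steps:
o(P) = -2 + (-2 + P)**2 (o(P) = -2 + (P - 2)**2 = -2 + (-2 + P)**2)
I(p, A) = (7 + A)*(-2 + p + (-2 + p)**2) (I(p, A) = (p + (-2 + (-2 + p)**2))*(A + 7) = (-2 + p + (-2 + p)**2)*(7 + A) = (7 + A)*(-2 + p + (-2 + p)**2))
(I(4, -2) - 9)*(-22) = ((-14 + 7*4 + 7*(-2 + 4)**2 - 2*4 - 2*(-2 + (-2 + 4)**2)) - 9)*(-22) = ((-14 + 28 + 7*2**2 - 8 - 2*(-2 + 2**2)) - 9)*(-22) = ((-14 + 28 + 7*4 - 8 - 2*(-2 + 4)) - 9)*(-22) = ((-14 + 28 + 28 - 8 - 2*2) - 9)*(-22) = ((-14 + 28 + 28 - 8 - 4) - 9)*(-22) = (30 - 9)*(-22) = 21*(-22) = -462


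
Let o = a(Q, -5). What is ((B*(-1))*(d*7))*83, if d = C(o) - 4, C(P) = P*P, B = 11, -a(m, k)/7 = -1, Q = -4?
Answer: -287595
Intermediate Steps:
a(m, k) = 7 (a(m, k) = -7*(-1) = 7)
o = 7
C(P) = P²
d = 45 (d = 7² - 4 = 49 - 4 = 45)
((B*(-1))*(d*7))*83 = ((11*(-1))*(45*7))*83 = -11*315*83 = -3465*83 = -287595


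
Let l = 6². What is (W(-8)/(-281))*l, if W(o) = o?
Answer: 288/281 ≈ 1.0249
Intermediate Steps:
l = 36
(W(-8)/(-281))*l = -8/(-281)*36 = -8*(-1/281)*36 = (8/281)*36 = 288/281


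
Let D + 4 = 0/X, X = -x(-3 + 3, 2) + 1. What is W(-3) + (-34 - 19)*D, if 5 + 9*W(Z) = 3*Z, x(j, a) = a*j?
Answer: 1894/9 ≈ 210.44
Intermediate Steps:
W(Z) = -5/9 + Z/3 (W(Z) = -5/9 + (3*Z)/9 = -5/9 + Z/3)
X = 1 (X = -2*(-3 + 3) + 1 = -2*0 + 1 = -1*0 + 1 = 0 + 1 = 1)
D = -4 (D = -4 + 0/1 = -4 + 0*1 = -4 + 0 = -4)
W(-3) + (-34 - 19)*D = (-5/9 + (⅓)*(-3)) + (-34 - 19)*(-4) = (-5/9 - 1) - 53*(-4) = -14/9 + 212 = 1894/9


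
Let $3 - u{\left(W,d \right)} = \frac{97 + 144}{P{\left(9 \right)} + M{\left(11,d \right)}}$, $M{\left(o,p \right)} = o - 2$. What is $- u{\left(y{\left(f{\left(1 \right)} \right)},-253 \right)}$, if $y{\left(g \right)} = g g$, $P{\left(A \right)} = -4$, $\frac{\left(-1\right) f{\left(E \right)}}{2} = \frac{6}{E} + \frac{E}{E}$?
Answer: $\frac{226}{5} \approx 45.2$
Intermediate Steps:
$f{\left(E \right)} = -2 - \frac{12}{E}$ ($f{\left(E \right)} = - 2 \left(\frac{6}{E} + \frac{E}{E}\right) = - 2 \left(\frac{6}{E} + 1\right) = - 2 \left(1 + \frac{6}{E}\right) = -2 - \frac{12}{E}$)
$M{\left(o,p \right)} = -2 + o$
$y{\left(g \right)} = g^{2}$
$u{\left(W,d \right)} = - \frac{226}{5}$ ($u{\left(W,d \right)} = 3 - \frac{97 + 144}{-4 + \left(-2 + 11\right)} = 3 - \frac{241}{-4 + 9} = 3 - \frac{241}{5} = - \frac{226}{5}$)
$- u{\left(y{\left(f{\left(1 \right)} \right)},-253 \right)} = \left(-1\right) \left(- \frac{226}{5}\right) = \frac{226}{5}$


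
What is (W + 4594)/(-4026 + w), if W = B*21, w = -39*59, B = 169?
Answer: -8143/6327 ≈ -1.2870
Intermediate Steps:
w = -2301
W = 3549 (W = 169*21 = 3549)
(W + 4594)/(-4026 + w) = (3549 + 4594)/(-4026 - 2301) = 8143/(-6327) = 8143*(-1/6327) = -8143/6327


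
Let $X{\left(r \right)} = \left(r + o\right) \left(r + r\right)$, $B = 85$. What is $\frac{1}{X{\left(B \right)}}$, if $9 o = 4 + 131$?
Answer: $\frac{1}{17000} \approx 5.8823 \cdot 10^{-5}$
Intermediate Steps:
$o = 15$ ($o = \frac{4 + 131}{9} = \frac{1}{9} \cdot 135 = 15$)
$X{\left(r \right)} = 2 r \left(15 + r\right)$ ($X{\left(r \right)} = \left(r + 15\right) \left(r + r\right) = \left(15 + r\right) 2 r = 2 r \left(15 + r\right)$)
$\frac{1}{X{\left(B \right)}} = \frac{1}{2 \cdot 85 \left(15 + 85\right)} = \frac{1}{2 \cdot 85 \cdot 100} = \frac{1}{17000}$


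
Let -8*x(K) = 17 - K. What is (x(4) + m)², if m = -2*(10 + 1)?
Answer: 35721/64 ≈ 558.14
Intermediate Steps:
x(K) = -17/8 + K/8 (x(K) = -(17 - K)/8 = -17/8 + K/8)
m = -22 (m = -2*11 = -22)
(x(4) + m)² = ((-17/8 + (⅛)*4) - 22)² = ((-17/8 + ½) - 22)² = (-13/8 - 22)² = (-189/8)² = 35721/64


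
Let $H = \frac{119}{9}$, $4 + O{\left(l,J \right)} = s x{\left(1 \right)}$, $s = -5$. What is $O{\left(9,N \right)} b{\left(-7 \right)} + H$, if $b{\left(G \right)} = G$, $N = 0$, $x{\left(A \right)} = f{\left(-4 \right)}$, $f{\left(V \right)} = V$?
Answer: $- \frac{889}{9} \approx -98.778$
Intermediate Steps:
$x{\left(A \right)} = -4$
$O{\left(l,J \right)} = 16$ ($O{\left(l,J \right)} = -4 - -20 = -4 + 20 = 16$)
$H = \frac{119}{9}$ ($H = 119 \cdot \frac{1}{9} = \frac{119}{9} \approx 13.222$)
$O{\left(9,N \right)} b{\left(-7 \right)} + H = 16 \left(-7\right) + \frac{119}{9} = -112 + \frac{119}{9} = - \frac{889}{9}$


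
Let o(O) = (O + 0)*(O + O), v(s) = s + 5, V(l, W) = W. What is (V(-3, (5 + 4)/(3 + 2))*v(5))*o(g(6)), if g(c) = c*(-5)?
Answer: 32400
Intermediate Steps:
v(s) = 5 + s
g(c) = -5*c
o(O) = 2*O² (o(O) = O*(2*O) = 2*O²)
(V(-3, (5 + 4)/(3 + 2))*v(5))*o(g(6)) = (((5 + 4)/(3 + 2))*(5 + 5))*(2*(-5*6)²) = ((9/5)*10)*(2*(-30)²) = ((9*(⅕))*10)*(2*900) = ((9/5)*10)*1800 = 18*1800 = 32400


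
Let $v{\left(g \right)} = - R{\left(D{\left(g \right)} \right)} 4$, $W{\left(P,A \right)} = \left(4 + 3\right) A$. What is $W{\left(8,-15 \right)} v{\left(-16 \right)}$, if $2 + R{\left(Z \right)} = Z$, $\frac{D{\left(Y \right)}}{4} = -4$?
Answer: $-7560$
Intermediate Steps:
$D{\left(Y \right)} = -16$ ($D{\left(Y \right)} = 4 \left(-4\right) = -16$)
$W{\left(P,A \right)} = 7 A$
$R{\left(Z \right)} = -2 + Z$
$v{\left(g \right)} = 72$ ($v{\left(g \right)} = - (-2 - 16) 4 = \left(-1\right) \left(-18\right) 4 = 18 \cdot 4 = 72$)
$W{\left(8,-15 \right)} v{\left(-16 \right)} = 7 \left(-15\right) 72 = \left(-105\right) 72 = -7560$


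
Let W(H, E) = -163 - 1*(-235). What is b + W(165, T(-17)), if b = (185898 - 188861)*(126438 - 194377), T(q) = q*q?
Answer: 201303329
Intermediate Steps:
T(q) = q²
W(H, E) = 72 (W(H, E) = -163 + 235 = 72)
b = 201303257 (b = -2963*(-67939) = 201303257)
b + W(165, T(-17)) = 201303257 + 72 = 201303329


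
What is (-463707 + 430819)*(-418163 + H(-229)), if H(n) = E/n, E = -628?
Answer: 3149312092712/229 ≈ 1.3752e+10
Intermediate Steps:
H(n) = -628/n
(-463707 + 430819)*(-418163 + H(-229)) = (-463707 + 430819)*(-418163 - 628/(-229)) = -32888*(-418163 - 628*(-1/229)) = -32888*(-418163 + 628/229) = -32888*(-95758699/229) = 3149312092712/229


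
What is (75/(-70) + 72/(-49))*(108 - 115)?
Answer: 249/14 ≈ 17.786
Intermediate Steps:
(75/(-70) + 72/(-49))*(108 - 115) = (75*(-1/70) + 72*(-1/49))*(-7) = (-15/14 - 72/49)*(-7) = -249/98*(-7) = 249/14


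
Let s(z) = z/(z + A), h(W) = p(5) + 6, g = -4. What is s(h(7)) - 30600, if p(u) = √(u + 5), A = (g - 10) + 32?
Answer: -8659733/283 + 9*√10/283 ≈ -30600.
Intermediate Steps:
A = 18 (A = (-4 - 10) + 32 = -14 + 32 = 18)
p(u) = √(5 + u)
h(W) = 6 + √10 (h(W) = √(5 + 5) + 6 = √10 + 6 = 6 + √10)
s(z) = z/(18 + z) (s(z) = z/(z + 18) = z/(18 + z))
s(h(7)) - 30600 = (6 + √10)/(18 + (6 + √10)) - 30600 = (6 + √10)/(24 + √10) - 30600 = -30600 + (6 + √10)/(24 + √10)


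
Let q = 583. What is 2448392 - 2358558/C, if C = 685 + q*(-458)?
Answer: 652080151526/266329 ≈ 2.4484e+6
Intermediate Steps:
C = -266329 (C = 685 + 583*(-458) = 685 - 267014 = -266329)
2448392 - 2358558/C = 2448392 - 2358558/(-266329) = 2448392 - 2358558*(-1)/266329 = 2448392 - 1*(-2358558/266329) = 2448392 + 2358558/266329 = 652080151526/266329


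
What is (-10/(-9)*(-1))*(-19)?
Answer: 190/9 ≈ 21.111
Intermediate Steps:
(-10/(-9)*(-1))*(-19) = (-10*(-⅑)*(-1))*(-19) = ((10/9)*(-1))*(-19) = -10/9*(-19) = 190/9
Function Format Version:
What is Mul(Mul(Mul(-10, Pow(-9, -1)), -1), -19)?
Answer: Rational(190, 9) ≈ 21.111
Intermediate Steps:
Mul(Mul(Mul(-10, Pow(-9, -1)), -1), -19) = Mul(Mul(Mul(-10, Rational(-1, 9)), -1), -19) = Mul(Mul(Rational(10, 9), -1), -19) = Mul(Rational(-10, 9), -19) = Rational(190, 9)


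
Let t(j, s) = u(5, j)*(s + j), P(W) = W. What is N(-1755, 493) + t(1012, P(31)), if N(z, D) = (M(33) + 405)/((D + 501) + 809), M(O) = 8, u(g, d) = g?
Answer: 9403058/1803 ≈ 5215.2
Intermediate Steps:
N(z, D) = 413/(1310 + D) (N(z, D) = (8 + 405)/((D + 501) + 809) = 413/((501 + D) + 809) = 413/(1310 + D))
t(j, s) = 5*j + 5*s (t(j, s) = 5*(s + j) = 5*(j + s) = 5*j + 5*s)
N(-1755, 493) + t(1012, P(31)) = 413/(1310 + 493) + (5*1012 + 5*31) = 413/1803 + (5060 + 155) = 413*(1/1803) + 5215 = 413/1803 + 5215 = 9403058/1803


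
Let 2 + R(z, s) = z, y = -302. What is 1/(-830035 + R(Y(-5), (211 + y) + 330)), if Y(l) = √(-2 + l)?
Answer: -830037/688961421376 - I*√7/688961421376 ≈ -1.2048e-6 - 3.8402e-12*I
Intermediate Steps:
R(z, s) = -2 + z
1/(-830035 + R(Y(-5), (211 + y) + 330)) = 1/(-830035 + (-2 + √(-2 - 5))) = 1/(-830035 + (-2 + √(-7))) = 1/(-830035 + (-2 + I*√7)) = 1/(-830037 + I*√7)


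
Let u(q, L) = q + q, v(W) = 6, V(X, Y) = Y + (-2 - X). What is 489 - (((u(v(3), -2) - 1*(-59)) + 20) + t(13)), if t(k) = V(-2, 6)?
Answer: 392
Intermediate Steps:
V(X, Y) = -2 + Y - X
t(k) = 6 (t(k) = -2 + 6 - 1*(-2) = -2 + 6 + 2 = 6)
u(q, L) = 2*q
489 - (((u(v(3), -2) - 1*(-59)) + 20) + t(13)) = 489 - (((2*6 - 1*(-59)) + 20) + 6) = 489 - (((12 + 59) + 20) + 6) = 489 - ((71 + 20) + 6) = 489 - (91 + 6) = 489 - 1*97 = 489 - 97 = 392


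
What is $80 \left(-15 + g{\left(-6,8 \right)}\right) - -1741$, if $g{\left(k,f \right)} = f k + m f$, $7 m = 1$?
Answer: $- \frac{22453}{7} \approx -3207.6$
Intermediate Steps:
$m = \frac{1}{7}$ ($m = \frac{1}{7} \cdot 1 = \frac{1}{7} \approx 0.14286$)
$g{\left(k,f \right)} = \frac{f}{7} + f k$ ($g{\left(k,f \right)} = f k + \frac{f}{7} = \frac{f}{7} + f k$)
$80 \left(-15 + g{\left(-6,8 \right)}\right) - -1741 = 80 \left(-15 + 8 \left(\frac{1}{7} - 6\right)\right) - -1741 = 80 \left(-15 + 8 \left(- \frac{41}{7}\right)\right) + 1741 = 80 \left(-15 - \frac{328}{7}\right) + 1741 = 80 \left(- \frac{433}{7}\right) + 1741 = - \frac{34640}{7} + 1741 = - \frac{22453}{7}$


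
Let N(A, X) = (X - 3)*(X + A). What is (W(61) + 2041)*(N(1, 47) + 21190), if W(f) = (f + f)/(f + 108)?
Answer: 8040378402/169 ≈ 4.7576e+7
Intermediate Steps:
W(f) = 2*f/(108 + f) (W(f) = (2*f)/(108 + f) = 2*f/(108 + f))
N(A, X) = (-3 + X)*(A + X)
(W(61) + 2041)*(N(1, 47) + 21190) = (2*61/(108 + 61) + 2041)*((47² - 3*1 - 3*47 + 1*47) + 21190) = (2*61/169 + 2041)*((2209 - 3 - 141 + 47) + 21190) = (2*61*(1/169) + 2041)*(2112 + 21190) = (122/169 + 2041)*23302 = (345051/169)*23302 = 8040378402/169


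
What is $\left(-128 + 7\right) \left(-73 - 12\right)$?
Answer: $10285$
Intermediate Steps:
$\left(-128 + 7\right) \left(-73 - 12\right) = \left(-121\right) \left(-85\right) = 10285$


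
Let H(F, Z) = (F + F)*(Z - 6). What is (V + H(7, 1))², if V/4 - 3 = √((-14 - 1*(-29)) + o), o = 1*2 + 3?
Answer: 3684 - 928*√5 ≈ 1608.9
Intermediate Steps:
H(F, Z) = 2*F*(-6 + Z) (H(F, Z) = (2*F)*(-6 + Z) = 2*F*(-6 + Z))
o = 5 (o = 2 + 3 = 5)
V = 12 + 8*√5 (V = 12 + 4*√((-14 - 1*(-29)) + 5) = 12 + 4*√((-14 + 29) + 5) = 12 + 4*√(15 + 5) = 12 + 4*√20 = 12 + 4*(2*√5) = 12 + 8*√5 ≈ 29.889)
(V + H(7, 1))² = ((12 + 8*√5) + 2*7*(-6 + 1))² = ((12 + 8*√5) + 2*7*(-5))² = ((12 + 8*√5) - 70)² = (-58 + 8*√5)²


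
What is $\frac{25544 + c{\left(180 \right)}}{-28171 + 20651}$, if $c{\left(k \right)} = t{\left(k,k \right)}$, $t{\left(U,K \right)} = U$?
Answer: $- \frac{6431}{1880} \approx -3.4207$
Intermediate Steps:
$c{\left(k \right)} = k$
$\frac{25544 + c{\left(180 \right)}}{-28171 + 20651} = \frac{25544 + 180}{-28171 + 20651} = \frac{25724}{-7520} = 25724 \left(- \frac{1}{7520}\right) = - \frac{6431}{1880}$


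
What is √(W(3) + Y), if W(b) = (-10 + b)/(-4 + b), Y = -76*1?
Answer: I*√69 ≈ 8.3066*I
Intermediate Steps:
Y = -76
W(b) = (-10 + b)/(-4 + b)
√(W(3) + Y) = √((-10 + 3)/(-4 + 3) - 76) = √(-7/(-1) - 76) = √(-1*(-7) - 76) = √(7 - 76) = √(-69) = I*√69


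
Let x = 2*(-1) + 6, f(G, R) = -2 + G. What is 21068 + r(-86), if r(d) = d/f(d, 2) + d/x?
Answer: 926089/44 ≈ 21047.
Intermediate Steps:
x = 4 (x = -2 + 6 = 4)
r(d) = d/4 + d/(-2 + d) (r(d) = d/(-2 + d) + d/4 = d/4 + d/(-2 + d))
21068 + r(-86) = 21068 + (¼)*(-86)*(2 - 86)/(-2 - 86) = 21068 + (¼)*(-86)*(-84)/(-88) = 21068 + (¼)*(-86)*(-1/88)*(-84) = 21068 - 903/44 = 926089/44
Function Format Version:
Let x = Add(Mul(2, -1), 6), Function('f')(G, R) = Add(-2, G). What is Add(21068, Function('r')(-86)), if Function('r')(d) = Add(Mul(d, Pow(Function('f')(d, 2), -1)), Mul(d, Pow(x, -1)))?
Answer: Rational(926089, 44) ≈ 21047.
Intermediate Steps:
x = 4 (x = Add(-2, 6) = 4)
Function('r')(d) = Add(Mul(Rational(1, 4), d), Mul(d, Pow(Add(-2, d), -1))) (Function('r')(d) = Add(Mul(d, Pow(Add(-2, d), -1)), Mul(d, Pow(4, -1))) = Add(Mul(d, Pow(Add(-2, d), -1)), Mul(d, Rational(1, 4))) = Add(Mul(d, Pow(Add(-2, d), -1)), Mul(Rational(1, 4), d)) = Add(Mul(Rational(1, 4), d), Mul(d, Pow(Add(-2, d), -1))))
Add(21068, Function('r')(-86)) = Add(21068, Mul(Rational(1, 4), -86, Pow(Add(-2, -86), -1), Add(2, -86))) = Add(21068, Mul(Rational(1, 4), -86, Pow(-88, -1), -84)) = Add(21068, Mul(Rational(1, 4), -86, Rational(-1, 88), -84)) = Add(21068, Rational(-903, 44)) = Rational(926089, 44)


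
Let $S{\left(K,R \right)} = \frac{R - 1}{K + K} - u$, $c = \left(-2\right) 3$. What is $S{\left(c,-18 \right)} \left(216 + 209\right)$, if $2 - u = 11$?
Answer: $\frac{53975}{12} \approx 4497.9$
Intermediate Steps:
$u = -9$ ($u = 2 - 11 = -9$)
$c = -6$
$S{\left(K,R \right)} = 9 + \frac{-1 + R}{2 K}$ ($S{\left(K,R \right)} = \frac{R - 1}{K + K} - -9 = \frac{-1 + R}{2 K} + 9 = 9 + \frac{-1 + R}{2 K}$)
$S{\left(c,-18 \right)} \left(216 + 209\right) = \frac{-1 - 18 + 18 \left(-6\right)}{2 \left(-6\right)} \left(216 + 209\right) = \frac{1}{2} \left(- \frac{1}{6}\right) \left(-1 - 18 - 108\right) 425 = \frac{1}{2} \left(- \frac{1}{6}\right) \left(-127\right) 425 = \frac{127}{12} \cdot 425 = \frac{53975}{12}$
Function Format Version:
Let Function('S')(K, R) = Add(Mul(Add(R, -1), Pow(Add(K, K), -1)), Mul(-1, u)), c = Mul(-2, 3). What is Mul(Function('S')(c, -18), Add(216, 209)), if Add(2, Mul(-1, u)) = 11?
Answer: Rational(53975, 12) ≈ 4497.9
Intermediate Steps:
u = -9 (u = Add(2, Mul(-1, 11)) = Add(2, -11) = -9)
c = -6
Function('S')(K, R) = Add(9, Mul(Rational(1, 2), Pow(K, -1), Add(-1, R))) (Function('S')(K, R) = Add(Mul(Add(R, -1), Pow(Add(K, K), -1)), Mul(-1, -9)) = Add(Mul(Add(-1, R), Pow(Mul(2, K), -1)), 9) = Add(Mul(Add(-1, R), Mul(Rational(1, 2), Pow(K, -1))), 9) = Add(Mul(Rational(1, 2), Pow(K, -1), Add(-1, R)), 9) = Add(9, Mul(Rational(1, 2), Pow(K, -1), Add(-1, R))))
Mul(Function('S')(c, -18), Add(216, 209)) = Mul(Mul(Rational(1, 2), Pow(-6, -1), Add(-1, -18, Mul(18, -6))), Add(216, 209)) = Mul(Mul(Rational(1, 2), Rational(-1, 6), Add(-1, -18, -108)), 425) = Mul(Mul(Rational(1, 2), Rational(-1, 6), -127), 425) = Mul(Rational(127, 12), 425) = Rational(53975, 12)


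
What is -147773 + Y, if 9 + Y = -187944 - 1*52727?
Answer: -388453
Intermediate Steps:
Y = -240680 (Y = -9 + (-187944 - 1*52727) = -9 + (-187944 - 52727) = -9 - 240671 = -240680)
-147773 + Y = -147773 - 240680 = -388453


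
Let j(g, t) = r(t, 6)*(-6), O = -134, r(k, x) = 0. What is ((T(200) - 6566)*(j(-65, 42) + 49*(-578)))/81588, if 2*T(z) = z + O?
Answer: 92513813/40794 ≈ 2267.8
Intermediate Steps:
T(z) = -67 + z/2 (T(z) = (z - 134)/2 = (-134 + z)/2 = -67 + z/2)
j(g, t) = 0 (j(g, t) = 0*(-6) = 0)
((T(200) - 6566)*(j(-65, 42) + 49*(-578)))/81588 = (((-67 + (½)*200) - 6566)*(0 + 49*(-578)))/81588 = (((-67 + 100) - 6566)*(0 - 28322))*(1/81588) = ((33 - 6566)*(-28322))*(1/81588) = -6533*(-28322)*(1/81588) = 185027626*(1/81588) = 92513813/40794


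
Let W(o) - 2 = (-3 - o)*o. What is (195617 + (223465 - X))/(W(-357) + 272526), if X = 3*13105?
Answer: 379767/146150 ≈ 2.5985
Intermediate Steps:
X = 39315
W(o) = 2 + o*(-3 - o) (W(o) = 2 + (-3 - o)*o = 2 + o*(-3 - o))
(195617 + (223465 - X))/(W(-357) + 272526) = (195617 + (223465 - 1*39315))/((2 - 1*(-357)**2 - 3*(-357)) + 272526) = (195617 + (223465 - 39315))/((2 - 1*127449 + 1071) + 272526) = (195617 + 184150)/((2 - 127449 + 1071) + 272526) = 379767/(-126376 + 272526) = 379767/146150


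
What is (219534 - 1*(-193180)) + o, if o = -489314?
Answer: -76600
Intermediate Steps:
(219534 - 1*(-193180)) + o = (219534 - 1*(-193180)) - 489314 = (219534 + 193180) - 489314 = 412714 - 489314 = -76600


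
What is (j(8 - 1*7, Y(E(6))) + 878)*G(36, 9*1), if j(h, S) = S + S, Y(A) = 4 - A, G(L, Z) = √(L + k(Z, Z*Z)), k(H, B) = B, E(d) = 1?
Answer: 2652*√13 ≈ 9561.9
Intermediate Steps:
G(L, Z) = √(L + Z²) (G(L, Z) = √(L + Z*Z) = √(L + Z²))
j(h, S) = 2*S
(j(8 - 1*7, Y(E(6))) + 878)*G(36, 9*1) = (2*(4 - 1*1) + 878)*√(36 + (9*1)²) = (2*(4 - 1) + 878)*√(36 + 9²) = (2*3 + 878)*√(36 + 81) = (6 + 878)*√117 = 884*(3*√13) = 2652*√13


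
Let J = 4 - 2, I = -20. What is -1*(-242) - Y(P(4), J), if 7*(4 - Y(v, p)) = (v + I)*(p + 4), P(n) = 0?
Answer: 1546/7 ≈ 220.86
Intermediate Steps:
J = 2
Y(v, p) = 4 - (-20 + v)*(4 + p)/7 (Y(v, p) = 4 - (v - 20)*(p + 4)/7 = 4 - (-20 + v)*(4 + p)/7)
-1*(-242) - Y(P(4), J) = -1*(-242) - (108/7 - 4/7*0 + (20/7)*2 - ⅐*2*0) = 242 - (108/7 + 0 + 40/7 + 0) = 242 - 1*148/7 = 242 - 148/7 = 1546/7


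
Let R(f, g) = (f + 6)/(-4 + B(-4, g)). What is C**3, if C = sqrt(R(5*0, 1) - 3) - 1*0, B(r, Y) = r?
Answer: -15*I*sqrt(15)/8 ≈ -7.2618*I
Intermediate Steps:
R(f, g) = -3/4 - f/8 (R(f, g) = (f + 6)/(-4 - 4) = (6 + f)/(-8) = (6 + f)*(-1/8) = -3/4 - f/8)
C = I*sqrt(15)/2 (C = sqrt((-3/4 - 5*0/8) - 3) - 1*0 = sqrt((-3/4 - 1/8*0) - 3) + 0 = sqrt((-3/4 + 0) - 3) + 0 = sqrt(-3/4 - 3) + 0 = sqrt(-15/4) + 0 = I*sqrt(15)/2 + 0 = I*sqrt(15)/2 ≈ 1.9365*I)
C**3 = (I*sqrt(15)/2)**3 = -15*I*sqrt(15)/8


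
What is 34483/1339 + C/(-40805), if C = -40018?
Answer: 1460662917/54637895 ≈ 26.734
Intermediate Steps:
34483/1339 + C/(-40805) = 34483/1339 - 40018/(-40805) = 34483*(1/1339) - 40018*(-1/40805) = 34483/1339 + 40018/40805 = 1460662917/54637895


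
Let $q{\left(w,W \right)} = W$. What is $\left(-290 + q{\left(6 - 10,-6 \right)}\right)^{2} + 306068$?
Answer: $393684$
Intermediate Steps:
$\left(-290 + q{\left(6 - 10,-6 \right)}\right)^{2} + 306068 = \left(-290 - 6\right)^{2} + 306068 = \left(-296\right)^{2} + 306068 = 87616 + 306068 = 393684$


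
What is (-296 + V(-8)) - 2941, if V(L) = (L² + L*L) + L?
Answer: -3117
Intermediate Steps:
V(L) = L + 2*L² (V(L) = (L² + L²) + L = 2*L² + L = L + 2*L²)
(-296 + V(-8)) - 2941 = (-296 - 8*(1 + 2*(-8))) - 2941 = (-296 - 8*(1 - 16)) - 2941 = (-296 - 8*(-15)) - 2941 = (-296 + 120) - 2941 = -176 - 2941 = -3117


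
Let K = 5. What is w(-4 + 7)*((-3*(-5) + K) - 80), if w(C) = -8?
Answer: 480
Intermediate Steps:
w(-4 + 7)*((-3*(-5) + K) - 80) = -8*((-3*(-5) + 5) - 80) = -8*((15 + 5) - 80) = -8*(20 - 80) = -8*(-60) = 480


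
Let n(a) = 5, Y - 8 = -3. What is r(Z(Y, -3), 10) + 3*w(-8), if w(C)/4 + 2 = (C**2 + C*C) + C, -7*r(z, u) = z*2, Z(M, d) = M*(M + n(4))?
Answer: 9812/7 ≈ 1401.7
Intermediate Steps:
Y = 5 (Y = 8 - 3 = 5)
Z(M, d) = M*(5 + M) (Z(M, d) = M*(M + 5) = M*(5 + M))
r(z, u) = -2*z/7 (r(z, u) = -z*2/7 = -2*z/7)
w(C) = -8 + 4*C + 8*C**2 (w(C) = -8 + 4*((C**2 + C*C) + C) = -8 + 4*((C**2 + C**2) + C) = -8 + 4*(2*C**2 + C) = -8 + 4*(C + 2*C**2) = -8 + (4*C + 8*C**2) = -8 + 4*C + 8*C**2)
r(Z(Y, -3), 10) + 3*w(-8) = -10*(5 + 5)/7 + 3*(-8 + 4*(-8) + 8*(-8)**2) = -10*10/7 + 3*(-8 - 32 + 8*64) = -2/7*50 + 3*(-8 - 32 + 512) = -100/7 + 3*472 = -100/7 + 1416 = 9812/7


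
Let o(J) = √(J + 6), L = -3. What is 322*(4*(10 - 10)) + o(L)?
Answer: √3 ≈ 1.7320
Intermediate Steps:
o(J) = √(6 + J)
322*(4*(10 - 10)) + o(L) = 322*(4*(10 - 10)) + √(6 - 3) = 322*(4*0) + √3 = 322*0 + √3 = 0 + √3 = √3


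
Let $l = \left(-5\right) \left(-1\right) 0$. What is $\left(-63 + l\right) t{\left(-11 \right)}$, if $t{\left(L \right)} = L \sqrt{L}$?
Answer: $693 i \sqrt{11} \approx 2298.4 i$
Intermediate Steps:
$t{\left(L \right)} = L^{\frac{3}{2}}$
$l = 0$ ($l = 5 \cdot 0 = 0$)
$\left(-63 + l\right) t{\left(-11 \right)} = \left(-63 + 0\right) \left(-11\right)^{\frac{3}{2}} = - 63 \left(- 11 i \sqrt{11}\right) = 693 i \sqrt{11}$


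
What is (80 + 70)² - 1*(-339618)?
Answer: 362118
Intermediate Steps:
(80 + 70)² - 1*(-339618) = 150² + 339618 = 22500 + 339618 = 362118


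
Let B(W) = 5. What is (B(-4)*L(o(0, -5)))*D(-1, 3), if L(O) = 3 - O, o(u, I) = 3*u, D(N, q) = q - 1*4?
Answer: -15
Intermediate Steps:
D(N, q) = -4 + q (D(N, q) = q - 4 = -4 + q)
(B(-4)*L(o(0, -5)))*D(-1, 3) = (5*(3 - 3*0))*(-4 + 3) = (5*(3 - 1*0))*(-1) = (5*(3 + 0))*(-1) = (5*3)*(-1) = 15*(-1) = -15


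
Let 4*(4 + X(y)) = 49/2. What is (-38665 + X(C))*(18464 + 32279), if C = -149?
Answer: -15694962129/8 ≈ -1.9619e+9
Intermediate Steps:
X(y) = 17/8 (X(y) = -4 + (49/2)/4 = -4 + (49*(½))/4 = -4 + (¼)*(49/2) = -4 + 49/8 = 17/8)
(-38665 + X(C))*(18464 + 32279) = (-38665 + 17/8)*(18464 + 32279) = -309303/8*50743 = -15694962129/8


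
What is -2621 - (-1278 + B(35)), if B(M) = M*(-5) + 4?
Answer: -1172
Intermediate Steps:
B(M) = 4 - 5*M (B(M) = -5*M + 4 = 4 - 5*M)
-2621 - (-1278 + B(35)) = -2621 - (-1278 + (4 - 5*35)) = -2621 - (-1278 + (4 - 175)) = -2621 - (-1278 - 171) = -2621 - 1*(-1449) = -2621 + 1449 = -1172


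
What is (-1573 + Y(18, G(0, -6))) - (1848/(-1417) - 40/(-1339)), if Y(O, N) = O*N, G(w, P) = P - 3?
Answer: -253039001/145951 ≈ -1733.7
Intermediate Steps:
G(w, P) = -3 + P
Y(O, N) = N*O
(-1573 + Y(18, G(0, -6))) - (1848/(-1417) - 40/(-1339)) = (-1573 + (-3 - 6)*18) - (1848/(-1417) - 40/(-1339)) = (-1573 - 9*18) - (1848*(-1/1417) - 40*(-1/1339)) = (-1573 - 162) - (-1848/1417 + 40/1339) = -1735 - 1*(-185984/145951) = -1735 + 185984/145951 = -253039001/145951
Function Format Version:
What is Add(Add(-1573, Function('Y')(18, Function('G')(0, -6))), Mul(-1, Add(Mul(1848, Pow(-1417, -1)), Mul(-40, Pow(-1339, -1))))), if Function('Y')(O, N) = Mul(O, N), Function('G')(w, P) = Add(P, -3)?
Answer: Rational(-253039001, 145951) ≈ -1733.7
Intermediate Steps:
Function('G')(w, P) = Add(-3, P)
Function('Y')(O, N) = Mul(N, O)
Add(Add(-1573, Function('Y')(18, Function('G')(0, -6))), Mul(-1, Add(Mul(1848, Pow(-1417, -1)), Mul(-40, Pow(-1339, -1))))) = Add(Add(-1573, Mul(Add(-3, -6), 18)), Mul(-1, Add(Mul(1848, Pow(-1417, -1)), Mul(-40, Pow(-1339, -1))))) = Add(Add(-1573, Mul(-9, 18)), Mul(-1, Add(Mul(1848, Rational(-1, 1417)), Mul(-40, Rational(-1, 1339))))) = Add(Add(-1573, -162), Mul(-1, Add(Rational(-1848, 1417), Rational(40, 1339)))) = Add(-1735, Mul(-1, Rational(-185984, 145951))) = Add(-1735, Rational(185984, 145951)) = Rational(-253039001, 145951)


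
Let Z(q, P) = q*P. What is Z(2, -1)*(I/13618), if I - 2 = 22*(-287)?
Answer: 6312/6809 ≈ 0.92701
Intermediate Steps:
Z(q, P) = P*q
I = -6312 (I = 2 + 22*(-287) = 2 - 6314 = -6312)
Z(2, -1)*(I/13618) = (-1*2)*(-6312/13618) = -(-12624)/13618 = -2*(-3156/6809) = 6312/6809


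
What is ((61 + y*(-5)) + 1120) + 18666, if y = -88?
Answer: 20287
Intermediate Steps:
((61 + y*(-5)) + 1120) + 18666 = ((61 - 88*(-5)) + 1120) + 18666 = ((61 + 440) + 1120) + 18666 = (501 + 1120) + 18666 = 1621 + 18666 = 20287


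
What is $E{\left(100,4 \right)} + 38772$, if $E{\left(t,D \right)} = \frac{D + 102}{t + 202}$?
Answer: $\frac{5854625}{151} \approx 38772.0$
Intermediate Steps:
$E{\left(t,D \right)} = \frac{102 + D}{202 + t}$
$E{\left(100,4 \right)} + 38772 = \frac{102 + 4}{202 + 100} + 38772 = \frac{1}{302} \cdot 106 + 38772 = \frac{53}{151} + 38772 = \frac{5854625}{151}$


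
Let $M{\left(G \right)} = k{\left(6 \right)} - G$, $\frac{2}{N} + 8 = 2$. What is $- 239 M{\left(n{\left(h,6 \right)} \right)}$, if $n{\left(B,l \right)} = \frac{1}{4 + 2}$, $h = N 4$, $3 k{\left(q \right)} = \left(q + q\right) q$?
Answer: $- \frac{34177}{6} \approx -5696.2$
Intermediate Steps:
$N = - \frac{1}{3}$ ($N = \frac{2}{-8 + 2} = \frac{2}{-6} = 2 \left(- \frac{1}{6}\right) = - \frac{1}{3} \approx -0.33333$)
$k{\left(q \right)} = \frac{2 q^{2}}{3}$ ($k{\left(q \right)} = \frac{\left(q + q\right) q}{3} = \frac{2 q q}{3} = \frac{2 q^{2}}{3}$)
$h = - \frac{4}{3}$ ($h = \left(- \frac{1}{3}\right) 4 = - \frac{4}{3} \approx -1.3333$)
$n{\left(B,l \right)} = \frac{1}{6}$
$M{\left(G \right)} = 24 - G$ ($M{\left(G \right)} = \frac{2 \cdot 6^{2}}{3} - G = \frac{2}{3} \cdot 36 - G = 24 - G$)
$- 239 M{\left(n{\left(h,6 \right)} \right)} = - 239 \left(24 - \frac{1}{6}\right) = \left(-239\right) \frac{143}{6} = - \frac{34177}{6}$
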